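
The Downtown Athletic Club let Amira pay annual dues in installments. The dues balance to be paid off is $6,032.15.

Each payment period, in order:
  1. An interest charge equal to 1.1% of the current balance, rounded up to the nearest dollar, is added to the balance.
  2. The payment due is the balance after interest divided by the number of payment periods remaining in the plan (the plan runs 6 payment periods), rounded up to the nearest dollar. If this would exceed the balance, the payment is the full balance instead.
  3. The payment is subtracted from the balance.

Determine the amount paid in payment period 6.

$1,073.15

Payment period 1: opening $6,032.15; interest $67.00 → $6,099.15; payment $1,017.00; balance $5,082.15
Payment period 2: opening $5,082.15; interest $56.00 → $5,138.15; payment $1,028.00; balance $4,110.15
Payment period 3: opening $4,110.15; interest $46.00 → $4,156.15; payment $1,040.00; balance $3,116.15
Payment period 4: opening $3,116.15; interest $35.00 → $3,151.15; payment $1,051.00; balance $2,100.15
Payment period 5: opening $2,100.15; interest $24.00 → $2,124.15; payment $1,063.00; balance $1,061.15
Payment period 6: opening $1,061.15; interest $12.00 → $1,073.15; payment $1,073.15; balance $0.00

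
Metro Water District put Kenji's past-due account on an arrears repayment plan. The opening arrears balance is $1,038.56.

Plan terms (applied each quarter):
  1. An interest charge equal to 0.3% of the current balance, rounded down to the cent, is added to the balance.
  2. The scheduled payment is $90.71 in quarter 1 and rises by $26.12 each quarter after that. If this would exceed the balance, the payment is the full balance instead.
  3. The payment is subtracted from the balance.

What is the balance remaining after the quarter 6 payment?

Quarter 1: opening $1,038.56; interest $3.11 → $1,041.67; payment $90.71; balance $950.96
Quarter 2: opening $950.96; interest $2.85 → $953.81; payment $116.83; balance $836.98
Quarter 3: opening $836.98; interest $2.51 → $839.49; payment $142.95; balance $696.54
Quarter 4: opening $696.54; interest $2.08 → $698.62; payment $169.07; balance $529.55
Quarter 5: opening $529.55; interest $1.58 → $531.13; payment $195.19; balance $335.94
Quarter 6: opening $335.94; interest $1.00 → $336.94; payment $221.31; balance $115.63

$115.63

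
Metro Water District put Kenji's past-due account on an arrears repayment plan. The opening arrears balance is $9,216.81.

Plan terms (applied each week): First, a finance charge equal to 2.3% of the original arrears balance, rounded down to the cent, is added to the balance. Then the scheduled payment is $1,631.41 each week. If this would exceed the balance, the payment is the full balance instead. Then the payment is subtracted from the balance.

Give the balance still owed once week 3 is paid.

$4,958.52

Week 1: opening $9,216.81; interest $211.98 → $9,428.79; payment $1,631.41; balance $7,797.38
Week 2: opening $7,797.38; interest $211.98 → $8,009.36; payment $1,631.41; balance $6,377.95
Week 3: opening $6,377.95; interest $211.98 → $6,589.93; payment $1,631.41; balance $4,958.52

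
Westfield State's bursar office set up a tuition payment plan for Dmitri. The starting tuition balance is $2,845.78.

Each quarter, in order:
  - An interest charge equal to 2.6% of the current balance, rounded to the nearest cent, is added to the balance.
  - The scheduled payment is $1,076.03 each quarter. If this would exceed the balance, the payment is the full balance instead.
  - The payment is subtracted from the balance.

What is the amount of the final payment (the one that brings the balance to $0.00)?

$836.86

Quarter 1: $2,845.78 +$73.99 interest = $2,919.77; pay $1,076.03 → $1,843.74
Quarter 2: $1,843.74 +$47.94 interest = $1,891.68; pay $1,076.03 → $815.65
Quarter 3: $815.65 +$21.21 interest = $836.86; pay $836.86 → $0.00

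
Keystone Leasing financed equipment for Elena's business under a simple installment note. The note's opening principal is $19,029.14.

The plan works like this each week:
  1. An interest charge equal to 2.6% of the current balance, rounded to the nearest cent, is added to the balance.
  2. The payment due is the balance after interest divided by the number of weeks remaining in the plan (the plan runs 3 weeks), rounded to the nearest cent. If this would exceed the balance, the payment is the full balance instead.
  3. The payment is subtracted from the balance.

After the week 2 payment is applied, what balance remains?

$6,677.17

# | Opening | Interest | Payment | End bal
1 | $19,029.14 | $494.76 | $6,507.97 | $13,015.93
2 | $13,015.93 | $338.41 | $6,677.17 | $6,677.17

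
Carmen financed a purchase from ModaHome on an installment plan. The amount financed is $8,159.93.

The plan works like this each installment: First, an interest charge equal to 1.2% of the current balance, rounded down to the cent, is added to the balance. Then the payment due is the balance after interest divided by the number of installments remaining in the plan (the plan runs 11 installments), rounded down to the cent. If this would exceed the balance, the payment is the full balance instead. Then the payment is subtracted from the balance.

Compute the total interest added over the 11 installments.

$611.59

Installment 1: opening $8,159.93; interest $97.91 → $8,257.84; payment $750.71; balance $7,507.13
Installment 2: opening $7,507.13; interest $90.08 → $7,597.21; payment $759.72; balance $6,837.49
Installment 3: opening $6,837.49; interest $82.04 → $6,919.53; payment $768.83; balance $6,150.70
Installment 4: opening $6,150.70; interest $73.80 → $6,224.50; payment $778.06; balance $5,446.44
Installment 5: opening $5,446.44; interest $65.35 → $5,511.79; payment $787.39; balance $4,724.40
Installment 6: opening $4,724.40; interest $56.69 → $4,781.09; payment $796.84; balance $3,984.25
Installment 7: opening $3,984.25; interest $47.81 → $4,032.06; payment $806.41; balance $3,225.65
Installment 8: opening $3,225.65; interest $38.70 → $3,264.35; payment $816.08; balance $2,448.27
Installment 9: opening $2,448.27; interest $29.37 → $2,477.64; payment $825.88; balance $1,651.76
Installment 10: opening $1,651.76; interest $19.82 → $1,671.58; payment $835.79; balance $835.79
Installment 11: opening $835.79; interest $10.02 → $845.81; payment $845.81; balance $0.00
Total interest: $97.91 + $90.08 + $82.04 + $73.80 + $65.35 + $56.69 + $47.81 + $38.70 + $29.37 + $19.82 + $10.02 = $611.59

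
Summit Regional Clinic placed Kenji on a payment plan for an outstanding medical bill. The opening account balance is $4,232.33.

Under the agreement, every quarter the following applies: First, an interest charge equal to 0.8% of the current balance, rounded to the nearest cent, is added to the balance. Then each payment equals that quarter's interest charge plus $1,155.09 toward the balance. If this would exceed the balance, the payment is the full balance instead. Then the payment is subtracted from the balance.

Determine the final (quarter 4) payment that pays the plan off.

Quarter 1: opening $4,232.33; interest $33.86 → $4,266.19; payment $1,188.95; balance $3,077.24
Quarter 2: opening $3,077.24; interest $24.62 → $3,101.86; payment $1,179.71; balance $1,922.15
Quarter 3: opening $1,922.15; interest $15.38 → $1,937.53; payment $1,170.47; balance $767.06
Quarter 4: opening $767.06; interest $6.14 → $773.20; payment $773.20; balance $0.00

$773.20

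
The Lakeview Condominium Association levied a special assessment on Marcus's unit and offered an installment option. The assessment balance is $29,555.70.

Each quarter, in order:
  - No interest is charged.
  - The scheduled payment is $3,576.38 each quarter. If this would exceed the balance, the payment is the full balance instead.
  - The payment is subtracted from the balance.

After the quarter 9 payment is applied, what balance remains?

$0.00

Quarter 1: $29,555.70 − $3,576.38 → $25,979.32
Quarter 2: $25,979.32 − $3,576.38 → $22,402.94
Quarter 3: $22,402.94 − $3,576.38 → $18,826.56
Quarter 4: $18,826.56 − $3,576.38 → $15,250.18
Quarter 5: $15,250.18 − $3,576.38 → $11,673.80
Quarter 6: $11,673.80 − $3,576.38 → $8,097.42
Quarter 7: $8,097.42 − $3,576.38 → $4,521.04
Quarter 8: $4,521.04 − $3,576.38 → $944.66
Quarter 9: $944.66 − $944.66 → $0.00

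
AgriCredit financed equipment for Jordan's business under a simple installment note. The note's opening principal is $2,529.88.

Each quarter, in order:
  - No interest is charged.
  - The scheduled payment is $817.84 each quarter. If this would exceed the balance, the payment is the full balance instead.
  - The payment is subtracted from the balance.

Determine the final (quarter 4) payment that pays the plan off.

$76.36

# | Opening | Payment | End bal
1 | $2,529.88 | $817.84 | $1,712.04
2 | $1,712.04 | $817.84 | $894.20
3 | $894.20 | $817.84 | $76.36
4 | $76.36 | $76.36 | $0.00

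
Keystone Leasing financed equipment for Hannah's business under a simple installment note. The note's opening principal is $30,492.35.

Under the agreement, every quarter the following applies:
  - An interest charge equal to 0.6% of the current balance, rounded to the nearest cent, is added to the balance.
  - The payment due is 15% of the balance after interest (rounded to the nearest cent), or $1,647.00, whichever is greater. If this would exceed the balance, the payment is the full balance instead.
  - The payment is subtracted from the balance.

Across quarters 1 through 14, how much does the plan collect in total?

$31,559.17

# | Opening | Interest | Payment | End bal
1 | $30,492.35 | $182.95 | $4,601.30 | $26,074.00
2 | $26,074.00 | $156.44 | $3,934.57 | $22,295.87
3 | $22,295.87 | $133.78 | $3,364.45 | $19,065.20
4 | $19,065.20 | $114.39 | $2,876.94 | $16,302.65
5 | $16,302.65 | $97.82 | $2,460.07 | $13,940.40
6 | $13,940.40 | $83.64 | $2,103.61 | $11,920.43
7 | $11,920.43 | $71.52 | $1,798.79 | $10,193.16
8 | $10,193.16 | $61.16 | $1,647.00 | $8,607.32
9 | $8,607.32 | $51.64 | $1,647.00 | $7,011.96
10 | $7,011.96 | $42.07 | $1,647.00 | $5,407.03
11 | $5,407.03 | $32.44 | $1,647.00 | $3,792.47
12 | $3,792.47 | $22.75 | $1,647.00 | $2,168.22
13 | $2,168.22 | $13.01 | $1,647.00 | $534.23
14 | $534.23 | $3.21 | $537.44 | $0.00
Total paid: $31,559.17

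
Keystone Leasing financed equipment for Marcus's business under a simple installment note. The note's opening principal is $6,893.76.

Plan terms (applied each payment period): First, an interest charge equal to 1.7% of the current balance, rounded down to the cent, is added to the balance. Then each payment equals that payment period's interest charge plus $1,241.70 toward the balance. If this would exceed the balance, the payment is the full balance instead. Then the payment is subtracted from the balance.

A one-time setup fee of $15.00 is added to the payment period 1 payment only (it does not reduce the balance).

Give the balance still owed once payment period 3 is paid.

$3,168.66

Payment period 1: $6,893.76 +$117.19 interest = $7,010.95; pay $1,358.89 (+ $15.00 fee) → $5,652.06
Payment period 2: $5,652.06 +$96.08 interest = $5,748.14; pay $1,337.78 → $4,410.36
Payment period 3: $4,410.36 +$74.97 interest = $4,485.33; pay $1,316.67 → $3,168.66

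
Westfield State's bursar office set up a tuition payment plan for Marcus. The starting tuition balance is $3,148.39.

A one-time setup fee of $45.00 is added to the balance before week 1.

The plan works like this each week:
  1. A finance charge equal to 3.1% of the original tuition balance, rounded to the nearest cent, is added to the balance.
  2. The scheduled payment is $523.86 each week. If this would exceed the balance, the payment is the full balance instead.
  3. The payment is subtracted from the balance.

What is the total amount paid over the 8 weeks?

Week 1: opening $3,193.39; interest $97.60 → $3,290.99; payment $523.86; balance $2,767.13
Week 2: opening $2,767.13; interest $97.60 → $2,864.73; payment $523.86; balance $2,340.87
Week 3: opening $2,340.87; interest $97.60 → $2,438.47; payment $523.86; balance $1,914.61
Week 4: opening $1,914.61; interest $97.60 → $2,012.21; payment $523.86; balance $1,488.35
Week 5: opening $1,488.35; interest $97.60 → $1,585.95; payment $523.86; balance $1,062.09
Week 6: opening $1,062.09; interest $97.60 → $1,159.69; payment $523.86; balance $635.83
Week 7: opening $635.83; interest $97.60 → $733.43; payment $523.86; balance $209.57
Week 8: opening $209.57; interest $97.60 → $307.17; payment $307.17; balance $0.00
Total paid: $3,974.19

$3,974.19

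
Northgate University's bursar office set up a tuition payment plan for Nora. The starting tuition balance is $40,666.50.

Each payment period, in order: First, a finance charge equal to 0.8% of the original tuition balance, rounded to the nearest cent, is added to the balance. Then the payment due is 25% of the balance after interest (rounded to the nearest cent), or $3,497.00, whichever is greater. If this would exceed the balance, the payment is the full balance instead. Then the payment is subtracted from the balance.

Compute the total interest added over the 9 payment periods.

# | Opening | Interest | Payment | End bal
1 | $40,666.50 | $325.33 | $10,247.96 | $30,743.87
2 | $30,743.87 | $325.33 | $7,767.30 | $23,301.90
3 | $23,301.90 | $325.33 | $5,906.81 | $17,720.42
4 | $17,720.42 | $325.33 | $4,511.44 | $13,534.31
5 | $13,534.31 | $325.33 | $3,497.00 | $10,362.64
6 | $10,362.64 | $325.33 | $3,497.00 | $7,190.97
7 | $7,190.97 | $325.33 | $3,497.00 | $4,019.30
8 | $4,019.30 | $325.33 | $3,497.00 | $847.63
9 | $847.63 | $325.33 | $1,172.96 | $0.00
Total interest: $325.33 + $325.33 + $325.33 + $325.33 + $325.33 + $325.33 + $325.33 + $325.33 + $325.33 = $2,927.97

$2,927.97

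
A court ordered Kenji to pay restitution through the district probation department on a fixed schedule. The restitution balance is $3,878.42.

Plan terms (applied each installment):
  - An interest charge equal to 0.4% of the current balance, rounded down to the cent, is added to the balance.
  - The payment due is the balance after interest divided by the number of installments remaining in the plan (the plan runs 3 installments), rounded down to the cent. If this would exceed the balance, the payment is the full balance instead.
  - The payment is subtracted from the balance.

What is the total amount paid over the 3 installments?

$3,909.52

Installment 1: opening $3,878.42; interest $15.51 → $3,893.93; payment $1,297.97; balance $2,595.96
Installment 2: opening $2,595.96; interest $10.38 → $2,606.34; payment $1,303.17; balance $1,303.17
Installment 3: opening $1,303.17; interest $5.21 → $1,308.38; payment $1,308.38; balance $0.00
Total paid: $3,909.52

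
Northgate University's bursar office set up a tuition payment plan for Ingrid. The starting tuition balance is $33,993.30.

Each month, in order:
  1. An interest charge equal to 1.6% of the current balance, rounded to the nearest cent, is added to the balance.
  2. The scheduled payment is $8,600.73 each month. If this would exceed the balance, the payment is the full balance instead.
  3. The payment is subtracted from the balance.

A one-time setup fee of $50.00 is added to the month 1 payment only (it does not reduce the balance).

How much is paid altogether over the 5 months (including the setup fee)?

$35,452.87

Month 1: opening $33,993.30; interest $543.89 → $34,537.19; payment $8,600.73 (+ $50.00 fee); balance $25,936.46
Month 2: opening $25,936.46; interest $414.98 → $26,351.44; payment $8,600.73; balance $17,750.71
Month 3: opening $17,750.71; interest $284.01 → $18,034.72; payment $8,600.73; balance $9,433.99
Month 4: opening $9,433.99; interest $150.94 → $9,584.93; payment $8,600.73; balance $984.20
Month 5: opening $984.20; interest $15.75 → $999.95; payment $999.95; balance $0.00
Total paid: $35,452.87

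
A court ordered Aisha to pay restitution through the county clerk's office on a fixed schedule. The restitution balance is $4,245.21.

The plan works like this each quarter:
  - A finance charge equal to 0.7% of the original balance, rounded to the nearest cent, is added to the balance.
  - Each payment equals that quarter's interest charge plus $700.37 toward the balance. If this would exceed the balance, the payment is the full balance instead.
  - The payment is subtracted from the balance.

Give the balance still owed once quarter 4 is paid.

$1,443.73

Quarter 1: opening $4,245.21; interest $29.72 → $4,274.93; payment $730.09; balance $3,544.84
Quarter 2: opening $3,544.84; interest $29.72 → $3,574.56; payment $730.09; balance $2,844.47
Quarter 3: opening $2,844.47; interest $29.72 → $2,874.19; payment $730.09; balance $2,144.10
Quarter 4: opening $2,144.10; interest $29.72 → $2,173.82; payment $730.09; balance $1,443.73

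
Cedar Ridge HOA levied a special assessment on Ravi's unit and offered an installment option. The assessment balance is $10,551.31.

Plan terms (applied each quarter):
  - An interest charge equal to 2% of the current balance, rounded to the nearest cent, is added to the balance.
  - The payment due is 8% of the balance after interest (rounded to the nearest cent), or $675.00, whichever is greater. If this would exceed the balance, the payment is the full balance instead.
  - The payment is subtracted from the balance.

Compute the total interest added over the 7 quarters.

Quarter 1: $10,551.31 +$211.03 interest = $10,762.34; pay $860.99 → $9,901.35
Quarter 2: $9,901.35 +$198.03 interest = $10,099.38; pay $807.95 → $9,291.43
Quarter 3: $9,291.43 +$185.83 interest = $9,477.26; pay $758.18 → $8,719.08
Quarter 4: $8,719.08 +$174.38 interest = $8,893.46; pay $711.48 → $8,181.98
Quarter 5: $8,181.98 +$163.64 interest = $8,345.62; pay $675.00 → $7,670.62
Quarter 6: $7,670.62 +$153.41 interest = $7,824.03; pay $675.00 → $7,149.03
Quarter 7: $7,149.03 +$142.98 interest = $7,292.01; pay $675.00 → $6,617.01
Total interest: $211.03 + $198.03 + $185.83 + $174.38 + $163.64 + $153.41 + $142.98 = $1,229.30

$1,229.30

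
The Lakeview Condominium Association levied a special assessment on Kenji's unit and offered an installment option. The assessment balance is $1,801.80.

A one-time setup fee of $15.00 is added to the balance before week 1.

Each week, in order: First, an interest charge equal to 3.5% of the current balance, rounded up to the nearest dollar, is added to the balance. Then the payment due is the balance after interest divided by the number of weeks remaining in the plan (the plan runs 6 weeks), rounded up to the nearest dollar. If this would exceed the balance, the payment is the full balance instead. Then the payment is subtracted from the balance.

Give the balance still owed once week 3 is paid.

$1,006.80

Week 1: opening $1,816.80; interest $64.00 → $1,880.80; payment $314.00; balance $1,566.80
Week 2: opening $1,566.80; interest $55.00 → $1,621.80; payment $325.00; balance $1,296.80
Week 3: opening $1,296.80; interest $46.00 → $1,342.80; payment $336.00; balance $1,006.80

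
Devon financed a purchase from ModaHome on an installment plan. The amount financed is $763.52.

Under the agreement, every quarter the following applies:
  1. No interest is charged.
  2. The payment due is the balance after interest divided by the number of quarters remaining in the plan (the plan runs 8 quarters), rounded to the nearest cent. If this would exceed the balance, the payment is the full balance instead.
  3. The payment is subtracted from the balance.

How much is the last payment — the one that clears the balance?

$95.44

# | Opening | Payment | End bal
1 | $763.52 | $95.44 | $668.08
2 | $668.08 | $95.44 | $572.64
3 | $572.64 | $95.44 | $477.20
4 | $477.20 | $95.44 | $381.76
5 | $381.76 | $95.44 | $286.32
6 | $286.32 | $95.44 | $190.88
7 | $190.88 | $95.44 | $95.44
8 | $95.44 | $95.44 | $0.00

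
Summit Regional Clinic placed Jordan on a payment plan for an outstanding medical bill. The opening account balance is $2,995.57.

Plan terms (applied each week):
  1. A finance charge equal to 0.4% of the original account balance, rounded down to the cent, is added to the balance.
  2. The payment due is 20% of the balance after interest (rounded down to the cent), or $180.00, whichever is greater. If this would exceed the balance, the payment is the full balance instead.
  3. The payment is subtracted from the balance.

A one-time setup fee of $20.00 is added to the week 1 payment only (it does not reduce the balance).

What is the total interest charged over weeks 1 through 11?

$131.78

Week 1: $2,995.57 +$11.98 interest = $3,007.55; pay $601.51 (+ $20.00 fee) → $2,406.04
Week 2: $2,406.04 +$11.98 interest = $2,418.02; pay $483.60 → $1,934.42
Week 3: $1,934.42 +$11.98 interest = $1,946.40; pay $389.28 → $1,557.12
Week 4: $1,557.12 +$11.98 interest = $1,569.10; pay $313.82 → $1,255.28
Week 5: $1,255.28 +$11.98 interest = $1,267.26; pay $253.45 → $1,013.81
Week 6: $1,013.81 +$11.98 interest = $1,025.79; pay $205.15 → $820.64
Week 7: $820.64 +$11.98 interest = $832.62; pay $180.00 → $652.62
Week 8: $652.62 +$11.98 interest = $664.60; pay $180.00 → $484.60
Week 9: $484.60 +$11.98 interest = $496.58; pay $180.00 → $316.58
Week 10: $316.58 +$11.98 interest = $328.56; pay $180.00 → $148.56
Week 11: $148.56 +$11.98 interest = $160.54; pay $160.54 → $0.00
Total interest: $11.98 + $11.98 + $11.98 + $11.98 + $11.98 + $11.98 + $11.98 + $11.98 + $11.98 + $11.98 + $11.98 = $131.78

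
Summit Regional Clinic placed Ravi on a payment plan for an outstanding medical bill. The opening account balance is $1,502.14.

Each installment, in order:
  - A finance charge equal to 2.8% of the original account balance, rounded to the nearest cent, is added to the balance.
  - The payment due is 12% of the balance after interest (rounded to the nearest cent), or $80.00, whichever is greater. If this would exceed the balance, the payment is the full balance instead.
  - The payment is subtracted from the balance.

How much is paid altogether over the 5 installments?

$774.05

# | Opening | Interest | Payment | End bal
1 | $1,502.14 | $42.06 | $185.30 | $1,358.90
2 | $1,358.90 | $42.06 | $168.12 | $1,232.84
3 | $1,232.84 | $42.06 | $152.99 | $1,121.91
4 | $1,121.91 | $42.06 | $139.68 | $1,024.29
5 | $1,024.29 | $42.06 | $127.96 | $938.39
Total paid: $774.05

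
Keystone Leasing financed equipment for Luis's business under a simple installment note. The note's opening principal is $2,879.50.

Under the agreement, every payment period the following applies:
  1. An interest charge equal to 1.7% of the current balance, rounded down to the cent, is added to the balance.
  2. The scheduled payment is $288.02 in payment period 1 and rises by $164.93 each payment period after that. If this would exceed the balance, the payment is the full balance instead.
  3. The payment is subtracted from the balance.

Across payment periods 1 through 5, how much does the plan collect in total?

Payment period 1: $2,879.50 +$48.95 interest = $2,928.45; pay $288.02 → $2,640.43
Payment period 2: $2,640.43 +$44.88 interest = $2,685.31; pay $452.95 → $2,232.36
Payment period 3: $2,232.36 +$37.95 interest = $2,270.31; pay $617.88 → $1,652.43
Payment period 4: $1,652.43 +$28.09 interest = $1,680.52; pay $782.81 → $897.71
Payment period 5: $897.71 +$15.26 interest = $912.97; pay $912.97 → $0.00
Total paid: $3,054.63

$3,054.63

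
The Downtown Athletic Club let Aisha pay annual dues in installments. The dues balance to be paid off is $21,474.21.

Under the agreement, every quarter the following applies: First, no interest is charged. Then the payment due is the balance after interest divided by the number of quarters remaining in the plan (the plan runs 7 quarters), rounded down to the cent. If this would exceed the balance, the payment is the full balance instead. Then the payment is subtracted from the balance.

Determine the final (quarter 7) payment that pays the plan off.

Quarter 1: opening $21,474.21; payment $3,067.74; balance $18,406.47
Quarter 2: opening $18,406.47; payment $3,067.74; balance $15,338.73
Quarter 3: opening $15,338.73; payment $3,067.74; balance $12,270.99
Quarter 4: opening $12,270.99; payment $3,067.74; balance $9,203.25
Quarter 5: opening $9,203.25; payment $3,067.75; balance $6,135.50
Quarter 6: opening $6,135.50; payment $3,067.75; balance $3,067.75
Quarter 7: opening $3,067.75; payment $3,067.75; balance $0.00

$3,067.75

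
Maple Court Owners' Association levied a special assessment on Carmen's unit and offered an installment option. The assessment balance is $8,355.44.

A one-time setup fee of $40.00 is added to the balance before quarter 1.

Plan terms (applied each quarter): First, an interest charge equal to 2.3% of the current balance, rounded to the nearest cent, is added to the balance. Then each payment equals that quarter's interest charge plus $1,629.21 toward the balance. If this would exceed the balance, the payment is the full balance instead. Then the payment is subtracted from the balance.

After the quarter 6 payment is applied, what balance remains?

$0.00

Quarter 1: opening $8,395.44; interest $193.10 → $8,588.54; payment $1,822.31; balance $6,766.23
Quarter 2: opening $6,766.23; interest $155.62 → $6,921.85; payment $1,784.83; balance $5,137.02
Quarter 3: opening $5,137.02; interest $118.15 → $5,255.17; payment $1,747.36; balance $3,507.81
Quarter 4: opening $3,507.81; interest $80.68 → $3,588.49; payment $1,709.89; balance $1,878.60
Quarter 5: opening $1,878.60; interest $43.21 → $1,921.81; payment $1,672.42; balance $249.39
Quarter 6: opening $249.39; interest $5.74 → $255.13; payment $255.13; balance $0.00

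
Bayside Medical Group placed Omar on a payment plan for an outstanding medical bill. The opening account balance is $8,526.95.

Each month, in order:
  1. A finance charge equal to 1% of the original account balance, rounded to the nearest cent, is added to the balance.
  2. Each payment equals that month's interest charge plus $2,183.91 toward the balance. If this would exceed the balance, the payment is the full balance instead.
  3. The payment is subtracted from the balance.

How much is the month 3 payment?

$2,269.18

Month 1: $8,526.95 +$85.27 interest = $8,612.22; pay $2,269.18 → $6,343.04
Month 2: $6,343.04 +$85.27 interest = $6,428.31; pay $2,269.18 → $4,159.13
Month 3: $4,159.13 +$85.27 interest = $4,244.40; pay $2,269.18 → $1,975.22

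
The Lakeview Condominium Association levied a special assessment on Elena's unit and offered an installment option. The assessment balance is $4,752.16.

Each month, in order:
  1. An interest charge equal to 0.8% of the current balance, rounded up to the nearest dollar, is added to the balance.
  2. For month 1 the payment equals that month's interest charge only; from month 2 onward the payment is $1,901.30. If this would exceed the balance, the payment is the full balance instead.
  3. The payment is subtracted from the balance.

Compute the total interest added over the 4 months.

$111.00

Month 1: $4,752.16 +$39.00 interest = $4,791.16; pay $39.00 → $4,752.16
Month 2: $4,752.16 +$39.00 interest = $4,791.16; pay $1,901.30 → $2,889.86
Month 3: $2,889.86 +$24.00 interest = $2,913.86; pay $1,901.30 → $1,012.56
Month 4: $1,012.56 +$9.00 interest = $1,021.56; pay $1,021.56 → $0.00
Total interest: $39.00 + $39.00 + $24.00 + $9.00 = $111.00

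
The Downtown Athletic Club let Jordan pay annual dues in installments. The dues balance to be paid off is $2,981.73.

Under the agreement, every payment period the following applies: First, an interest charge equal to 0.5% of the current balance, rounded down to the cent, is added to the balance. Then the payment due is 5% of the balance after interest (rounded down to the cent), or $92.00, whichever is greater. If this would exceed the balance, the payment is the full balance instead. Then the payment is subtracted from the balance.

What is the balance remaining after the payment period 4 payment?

Payment period 1: opening $2,981.73; interest $14.90 → $2,996.63; payment $149.83; balance $2,846.80
Payment period 2: opening $2,846.80; interest $14.23 → $2,861.03; payment $143.05; balance $2,717.98
Payment period 3: opening $2,717.98; interest $13.58 → $2,731.56; payment $136.57; balance $2,594.99
Payment period 4: opening $2,594.99; interest $12.97 → $2,607.96; payment $130.39; balance $2,477.57

$2,477.57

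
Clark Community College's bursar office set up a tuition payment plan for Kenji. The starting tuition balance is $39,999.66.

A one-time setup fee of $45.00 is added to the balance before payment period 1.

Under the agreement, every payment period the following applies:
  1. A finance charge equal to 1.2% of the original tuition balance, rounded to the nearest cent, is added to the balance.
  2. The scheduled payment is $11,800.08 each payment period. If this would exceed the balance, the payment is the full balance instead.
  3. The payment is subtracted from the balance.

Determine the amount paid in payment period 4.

$6,564.42

Payment period 1: opening $40,044.66; interest $480.00 → $40,524.66; payment $11,800.08; balance $28,724.58
Payment period 2: opening $28,724.58; interest $480.00 → $29,204.58; payment $11,800.08; balance $17,404.50
Payment period 3: opening $17,404.50; interest $480.00 → $17,884.50; payment $11,800.08; balance $6,084.42
Payment period 4: opening $6,084.42; interest $480.00 → $6,564.42; payment $6,564.42; balance $0.00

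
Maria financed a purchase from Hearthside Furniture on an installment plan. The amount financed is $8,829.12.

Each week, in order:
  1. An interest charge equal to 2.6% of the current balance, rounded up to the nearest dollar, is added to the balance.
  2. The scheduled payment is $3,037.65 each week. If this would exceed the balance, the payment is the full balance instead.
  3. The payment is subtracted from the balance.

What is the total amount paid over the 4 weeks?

$9,303.12

Week 1: opening $8,829.12; interest $230.00 → $9,059.12; payment $3,037.65; balance $6,021.47
Week 2: opening $6,021.47; interest $157.00 → $6,178.47; payment $3,037.65; balance $3,140.82
Week 3: opening $3,140.82; interest $82.00 → $3,222.82; payment $3,037.65; balance $185.17
Week 4: opening $185.17; interest $5.00 → $190.17; payment $190.17; balance $0.00
Total paid: $9,303.12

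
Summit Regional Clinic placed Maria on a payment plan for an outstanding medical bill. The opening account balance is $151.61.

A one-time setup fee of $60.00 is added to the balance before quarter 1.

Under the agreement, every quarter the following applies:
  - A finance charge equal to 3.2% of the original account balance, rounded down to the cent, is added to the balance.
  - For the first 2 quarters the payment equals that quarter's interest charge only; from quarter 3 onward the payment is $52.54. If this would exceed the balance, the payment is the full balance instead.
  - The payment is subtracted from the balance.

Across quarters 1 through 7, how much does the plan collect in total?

Quarter 1: opening $211.61; interest $4.85 → $216.46; payment $4.85; balance $211.61
Quarter 2: opening $211.61; interest $4.85 → $216.46; payment $4.85; balance $211.61
Quarter 3: opening $211.61; interest $4.85 → $216.46; payment $52.54; balance $163.92
Quarter 4: opening $163.92; interest $4.85 → $168.77; payment $52.54; balance $116.23
Quarter 5: opening $116.23; interest $4.85 → $121.08; payment $52.54; balance $68.54
Quarter 6: opening $68.54; interest $4.85 → $73.39; payment $52.54; balance $20.85
Quarter 7: opening $20.85; interest $4.85 → $25.70; payment $25.70; balance $0.00
Total paid: $245.56

$245.56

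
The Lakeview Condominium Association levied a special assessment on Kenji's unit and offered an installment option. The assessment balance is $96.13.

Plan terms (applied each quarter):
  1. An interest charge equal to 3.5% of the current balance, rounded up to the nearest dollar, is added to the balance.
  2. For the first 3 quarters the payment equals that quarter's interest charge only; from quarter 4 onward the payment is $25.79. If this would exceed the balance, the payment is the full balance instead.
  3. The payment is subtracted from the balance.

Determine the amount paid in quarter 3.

Quarter 1: opening $96.13; interest $4.00 → $100.13; payment $4.00; balance $96.13
Quarter 2: opening $96.13; interest $4.00 → $100.13; payment $4.00; balance $96.13
Quarter 3: opening $96.13; interest $4.00 → $100.13; payment $4.00; balance $96.13

$4.00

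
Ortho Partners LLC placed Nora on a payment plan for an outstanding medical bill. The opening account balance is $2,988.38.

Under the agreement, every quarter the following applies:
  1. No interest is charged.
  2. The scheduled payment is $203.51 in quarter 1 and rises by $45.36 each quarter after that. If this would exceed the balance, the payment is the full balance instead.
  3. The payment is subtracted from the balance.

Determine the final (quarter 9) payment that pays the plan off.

$90.22

Quarter 1: $2,988.38 − $203.51 → $2,784.87
Quarter 2: $2,784.87 − $248.87 → $2,536.00
Quarter 3: $2,536.00 − $294.23 → $2,241.77
Quarter 4: $2,241.77 − $339.59 → $1,902.18
Quarter 5: $1,902.18 − $384.95 → $1,517.23
Quarter 6: $1,517.23 − $430.31 → $1,086.92
Quarter 7: $1,086.92 − $475.67 → $611.25
Quarter 8: $611.25 − $521.03 → $90.22
Quarter 9: $90.22 − $90.22 → $0.00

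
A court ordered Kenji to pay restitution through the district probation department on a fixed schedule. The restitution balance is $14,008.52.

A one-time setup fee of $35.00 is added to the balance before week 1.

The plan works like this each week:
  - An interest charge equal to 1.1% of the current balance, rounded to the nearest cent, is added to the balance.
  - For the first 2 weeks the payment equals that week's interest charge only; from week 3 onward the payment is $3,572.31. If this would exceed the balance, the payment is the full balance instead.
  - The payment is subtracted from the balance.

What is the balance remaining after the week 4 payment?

$7,170.26

# | Opening | Interest | Payment | End bal
1 | $14,043.52 | $154.48 | $154.48 | $14,043.52
2 | $14,043.52 | $154.48 | $154.48 | $14,043.52
3 | $14,043.52 | $154.48 | $3,572.31 | $10,625.69
4 | $10,625.69 | $116.88 | $3,572.31 | $7,170.26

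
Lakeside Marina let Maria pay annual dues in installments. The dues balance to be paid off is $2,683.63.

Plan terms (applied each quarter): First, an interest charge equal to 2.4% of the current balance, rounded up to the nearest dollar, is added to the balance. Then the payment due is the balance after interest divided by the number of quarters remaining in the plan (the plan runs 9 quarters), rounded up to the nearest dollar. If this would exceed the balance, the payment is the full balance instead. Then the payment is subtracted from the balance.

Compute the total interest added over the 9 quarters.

Quarter 1: opening $2,683.63; interest $65.00 → $2,748.63; payment $306.00; balance $2,442.63
Quarter 2: opening $2,442.63; interest $59.00 → $2,501.63; payment $313.00; balance $2,188.63
Quarter 3: opening $2,188.63; interest $53.00 → $2,241.63; payment $321.00; balance $1,920.63
Quarter 4: opening $1,920.63; interest $47.00 → $1,967.63; payment $328.00; balance $1,639.63
Quarter 5: opening $1,639.63; interest $40.00 → $1,679.63; payment $336.00; balance $1,343.63
Quarter 6: opening $1,343.63; interest $33.00 → $1,376.63; payment $345.00; balance $1,031.63
Quarter 7: opening $1,031.63; interest $25.00 → $1,056.63; payment $353.00; balance $703.63
Quarter 8: opening $703.63; interest $17.00 → $720.63; payment $361.00; balance $359.63
Quarter 9: opening $359.63; interest $9.00 → $368.63; payment $368.63; balance $0.00
Total interest: $65.00 + $59.00 + $53.00 + $47.00 + $40.00 + $33.00 + $25.00 + $17.00 + $9.00 = $348.00

$348.00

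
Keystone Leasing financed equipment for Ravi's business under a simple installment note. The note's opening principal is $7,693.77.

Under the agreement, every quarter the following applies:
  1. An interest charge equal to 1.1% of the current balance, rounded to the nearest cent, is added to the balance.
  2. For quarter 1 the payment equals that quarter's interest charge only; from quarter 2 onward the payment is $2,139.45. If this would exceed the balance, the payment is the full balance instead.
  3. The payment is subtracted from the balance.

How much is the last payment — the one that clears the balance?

Quarter 1: $7,693.77 +$84.63 interest = $7,778.40; pay $84.63 → $7,693.77
Quarter 2: $7,693.77 +$84.63 interest = $7,778.40; pay $2,139.45 → $5,638.95
Quarter 3: $5,638.95 +$62.03 interest = $5,700.98; pay $2,139.45 → $3,561.53
Quarter 4: $3,561.53 +$39.18 interest = $3,600.71; pay $2,139.45 → $1,461.26
Quarter 5: $1,461.26 +$16.07 interest = $1,477.33; pay $1,477.33 → $0.00

$1,477.33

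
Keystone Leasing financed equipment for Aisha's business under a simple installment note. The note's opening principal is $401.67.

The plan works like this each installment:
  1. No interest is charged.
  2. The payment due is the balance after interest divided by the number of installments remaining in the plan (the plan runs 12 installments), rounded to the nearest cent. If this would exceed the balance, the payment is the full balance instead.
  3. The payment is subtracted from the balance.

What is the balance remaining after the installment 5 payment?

# | Opening | Payment | End bal
1 | $401.67 | $33.47 | $368.20
2 | $368.20 | $33.47 | $334.73
3 | $334.73 | $33.47 | $301.26
4 | $301.26 | $33.47 | $267.79
5 | $267.79 | $33.47 | $234.32

$234.32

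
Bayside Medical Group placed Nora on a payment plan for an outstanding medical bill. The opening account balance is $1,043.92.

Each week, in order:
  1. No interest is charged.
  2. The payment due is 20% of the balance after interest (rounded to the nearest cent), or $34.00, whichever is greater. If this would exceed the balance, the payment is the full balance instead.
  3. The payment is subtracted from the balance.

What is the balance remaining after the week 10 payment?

Week 1: opening $1,043.92; payment $208.78; balance $835.14
Week 2: opening $835.14; payment $167.03; balance $668.11
Week 3: opening $668.11; payment $133.62; balance $534.49
Week 4: opening $534.49; payment $106.90; balance $427.59
Week 5: opening $427.59; payment $85.52; balance $342.07
Week 6: opening $342.07; payment $68.41; balance $273.66
Week 7: opening $273.66; payment $54.73; balance $218.93
Week 8: opening $218.93; payment $43.79; balance $175.14
Week 9: opening $175.14; payment $35.03; balance $140.11
Week 10: opening $140.11; payment $34.00; balance $106.11

$106.11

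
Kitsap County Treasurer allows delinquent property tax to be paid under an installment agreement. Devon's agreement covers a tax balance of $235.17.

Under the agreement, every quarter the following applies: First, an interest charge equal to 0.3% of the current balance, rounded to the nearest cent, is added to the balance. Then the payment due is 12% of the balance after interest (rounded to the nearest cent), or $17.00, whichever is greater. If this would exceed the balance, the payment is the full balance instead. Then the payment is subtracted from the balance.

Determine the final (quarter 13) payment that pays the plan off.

$8.63

# | Opening | Interest | Payment | End bal
1 | $235.17 | $0.71 | $28.31 | $207.57
2 | $207.57 | $0.62 | $24.98 | $183.21
3 | $183.21 | $0.55 | $22.05 | $161.71
4 | $161.71 | $0.49 | $19.46 | $142.74
5 | $142.74 | $0.43 | $17.18 | $125.99
6 | $125.99 | $0.38 | $17.00 | $109.37
7 | $109.37 | $0.33 | $17.00 | $92.70
8 | $92.70 | $0.28 | $17.00 | $75.98
9 | $75.98 | $0.23 | $17.00 | $59.21
10 | $59.21 | $0.18 | $17.00 | $42.39
11 | $42.39 | $0.13 | $17.00 | $25.52
12 | $25.52 | $0.08 | $17.00 | $8.60
13 | $8.60 | $0.03 | $8.63 | $0.00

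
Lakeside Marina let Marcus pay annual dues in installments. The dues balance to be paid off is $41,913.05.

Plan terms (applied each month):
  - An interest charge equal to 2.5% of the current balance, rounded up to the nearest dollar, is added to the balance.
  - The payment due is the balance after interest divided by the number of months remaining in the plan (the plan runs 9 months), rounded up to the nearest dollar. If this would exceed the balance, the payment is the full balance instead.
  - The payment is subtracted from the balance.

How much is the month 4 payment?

Month 1: opening $41,913.05; interest $1,048.00 → $42,961.05; payment $4,774.00; balance $38,187.05
Month 2: opening $38,187.05; interest $955.00 → $39,142.05; payment $4,893.00; balance $34,249.05
Month 3: opening $34,249.05; interest $857.00 → $35,106.05; payment $5,016.00; balance $30,090.05
Month 4: opening $30,090.05; interest $753.00 → $30,843.05; payment $5,141.00; balance $25,702.05

$5,141.00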